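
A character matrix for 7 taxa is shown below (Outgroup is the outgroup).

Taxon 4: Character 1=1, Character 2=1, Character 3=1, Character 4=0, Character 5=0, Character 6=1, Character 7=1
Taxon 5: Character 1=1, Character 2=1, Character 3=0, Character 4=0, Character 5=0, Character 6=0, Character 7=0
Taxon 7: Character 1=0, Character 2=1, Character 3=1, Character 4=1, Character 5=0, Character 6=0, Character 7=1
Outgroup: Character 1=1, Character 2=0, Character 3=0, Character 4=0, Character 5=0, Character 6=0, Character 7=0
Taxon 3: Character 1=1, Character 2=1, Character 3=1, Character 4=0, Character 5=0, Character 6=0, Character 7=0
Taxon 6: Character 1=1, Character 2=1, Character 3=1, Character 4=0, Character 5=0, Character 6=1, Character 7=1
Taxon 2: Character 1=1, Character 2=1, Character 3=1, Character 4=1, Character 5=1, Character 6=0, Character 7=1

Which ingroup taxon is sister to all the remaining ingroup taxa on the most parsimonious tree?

Character polarity is set by the outgroup: the derived state is whichever differs from the outgroup's state, so for Character 1 the derived state is '0', and for the remaining characters it is '1'.
Character 1: derived state '0' in Taxon 7 only — an autapomorphy, so it tells us nothing about relationships among taxa.
Character 2 (derived state '1') is shared by all ingroup taxa — unites the whole ingroup.
Character 3 (derived state '1') is shared by Taxon 2, Taxon 3, Taxon 4, Taxon 6, and Taxon 7 — a synapomorphy uniting that clade.
Only Taxon 2 and Taxon 7 show the derived state '1' for Character 4, supporting them as a clade.
Character 5: derived state '1' in Taxon 2 only — an autapomorphy, so it tells us nothing about relationships among taxa.
Character 6: derived state '1' in Taxon 4 and Taxon 6 only — synapomorphy for {Taxon 4, Taxon 6}.
Only Taxon 2, Taxon 4, Taxon 6, and Taxon 7 show the derived state '1' for Character 7, supporting them as a clade.
Most parsimonious ingroup topology: ((Taxon 3,((Taxon 6,Taxon 4),(Taxon 7,Taxon 2))),Taxon 5).
Taxon 5 is sister to the clade containing all other ingroup taxa, so it is the earliest-diverging (most basal) ingroup lineage.

Taxon 5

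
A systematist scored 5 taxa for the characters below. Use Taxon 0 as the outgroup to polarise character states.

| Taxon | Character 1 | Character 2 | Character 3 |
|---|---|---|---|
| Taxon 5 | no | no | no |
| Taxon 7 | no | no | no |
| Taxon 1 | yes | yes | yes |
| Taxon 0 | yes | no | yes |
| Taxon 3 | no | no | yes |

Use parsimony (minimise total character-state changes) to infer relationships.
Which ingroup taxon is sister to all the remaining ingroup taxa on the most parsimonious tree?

Taxon 1

Character polarity is set by the outgroup: the derived state is whichever differs from the outgroup's state, so for Character 1, Character 3 the derived state is 'no', and for the remaining characters it is 'yes'.
Character 1 (derived state 'no') is shared by Taxon 3, Taxon 5, and Taxon 7 — a synapomorphy uniting that clade.
Character 2: derived state 'yes' in Taxon 1 only — an autapomorphy, so it tells us nothing about relationships among taxa.
Only Taxon 5 and Taxon 7 show the derived state 'no' for Character 3, supporting them as a clade.
Most parsimonious ingroup topology: (Taxon 1,((Taxon 7,Taxon 5),Taxon 3)).
Taxon 1 is sister to the clade containing all other ingroup taxa, so it is the earliest-diverging (most basal) ingroup lineage.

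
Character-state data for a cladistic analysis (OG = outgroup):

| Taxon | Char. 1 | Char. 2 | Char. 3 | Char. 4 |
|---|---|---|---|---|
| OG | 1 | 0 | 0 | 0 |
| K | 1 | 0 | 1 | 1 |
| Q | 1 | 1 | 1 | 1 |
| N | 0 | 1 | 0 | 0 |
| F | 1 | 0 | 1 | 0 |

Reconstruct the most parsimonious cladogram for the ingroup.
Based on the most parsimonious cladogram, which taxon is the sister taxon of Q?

K

Character polarity is set by the outgroup: the derived state is whichever differs from the outgroup's state, so for Char. 1 the derived state is '0', and for the remaining characters it is '1'.
Char. 1: derived state '0' in N only — an autapomorphy, so it tells us nothing about relationships among taxa.
Char. 2 groups N and Q, which is incompatible with the clades supported by the remaining characters; treating it as convergent (homoplasy) costs fewer steps than any alternative tree.
Char. 3: derived state '1' in F, K, and Q only — synapomorphy for {F, K, Q}.
Char. 4: derived state '1' in K and Q only — synapomorphy for {K, Q}.
Most parsimonious ingroup topology: (((K,Q),F),N).
Q and K form a cherry on this tree, so they are sister taxa.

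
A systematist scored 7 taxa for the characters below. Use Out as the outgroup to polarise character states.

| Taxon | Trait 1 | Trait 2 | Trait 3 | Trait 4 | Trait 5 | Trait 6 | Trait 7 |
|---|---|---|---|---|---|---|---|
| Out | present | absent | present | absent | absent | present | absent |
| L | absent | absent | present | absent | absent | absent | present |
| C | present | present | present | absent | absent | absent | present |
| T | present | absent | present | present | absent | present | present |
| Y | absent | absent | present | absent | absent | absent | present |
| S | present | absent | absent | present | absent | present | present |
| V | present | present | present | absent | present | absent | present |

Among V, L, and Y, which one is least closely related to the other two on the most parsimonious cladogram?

Character polarity is set by the outgroup: the derived state is whichever differs from the outgroup's state, so for Trait 1, Trait 3, Trait 6 the derived state is 'absent', and for the remaining characters it is 'present'.
Trait 1: derived state 'absent' in L and Y only — synapomorphy for {L, Y}.
Only C and V show the derived state 'present' for Trait 2, supporting them as a clade.
Trait 3: derived state 'absent' in S only — an autapomorphy, so it tells us nothing about relationships among taxa.
Only S and T show the derived state 'present' for Trait 4, supporting them as a clade.
Trait 5: derived state 'present' in V only — an autapomorphy, so it tells us nothing about relationships among taxa.
Only C, L, V, and Y show the derived state 'absent' for Trait 6, supporting them as a clade.
Trait 7 (derived state 'present') is shared by all ingroup taxa — unites the whole ingroup.
Most parsimonious ingroup topology: (((L,Y),(C,V)),(T,S)).
L and Y share a more recent common ancestor with each other than either does with V, so V is the least closely related of the three.

V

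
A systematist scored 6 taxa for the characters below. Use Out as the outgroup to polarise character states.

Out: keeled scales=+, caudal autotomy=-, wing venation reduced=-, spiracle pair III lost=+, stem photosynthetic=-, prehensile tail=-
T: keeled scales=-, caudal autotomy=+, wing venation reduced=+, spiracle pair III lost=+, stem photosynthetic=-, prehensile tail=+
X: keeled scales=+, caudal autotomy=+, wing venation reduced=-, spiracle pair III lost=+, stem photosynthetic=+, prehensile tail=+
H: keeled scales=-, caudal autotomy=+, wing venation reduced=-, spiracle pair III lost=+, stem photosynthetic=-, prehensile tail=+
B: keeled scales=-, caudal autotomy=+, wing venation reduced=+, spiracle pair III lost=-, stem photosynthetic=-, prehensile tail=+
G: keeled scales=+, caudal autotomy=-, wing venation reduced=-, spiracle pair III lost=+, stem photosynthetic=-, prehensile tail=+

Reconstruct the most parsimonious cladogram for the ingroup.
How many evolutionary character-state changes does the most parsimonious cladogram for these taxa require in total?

6

Character polarity is set by the outgroup: the derived state is whichever differs from the outgroup's state, so for keeled scales, spiracle pair III lost the derived state is '-', and for the remaining characters it is '+'.
keeled scales (derived state '-') is shared by B, H, and T — a synapomorphy uniting that clade.
caudal autotomy: derived state '+' in B, H, T, and X only — synapomorphy for {B, H, T, X}.
Only B and T show the derived state '+' for wing venation reduced, supporting them as a clade.
spiracle pair III lost: derived state '-' in B only — an autapomorphy, so it tells us nothing about relationships among taxa.
stem photosynthetic (derived state '+') is unique to X (autapomorphy; uninformative for grouping).
All ingroup taxa share the derived state '+' for prehensile tail; it defines the ingroup but does not resolve relationships within it.
Most parsimonious ingroup topology: ((((T,B),H),X),G).
Changes per character on this tree: keeled scales: 1; caudal autotomy: 1; wing venation reduced: 1; spiracle pair III lost: 1; stem photosynthetic: 1; prehensile tail: 1.
Total = 6.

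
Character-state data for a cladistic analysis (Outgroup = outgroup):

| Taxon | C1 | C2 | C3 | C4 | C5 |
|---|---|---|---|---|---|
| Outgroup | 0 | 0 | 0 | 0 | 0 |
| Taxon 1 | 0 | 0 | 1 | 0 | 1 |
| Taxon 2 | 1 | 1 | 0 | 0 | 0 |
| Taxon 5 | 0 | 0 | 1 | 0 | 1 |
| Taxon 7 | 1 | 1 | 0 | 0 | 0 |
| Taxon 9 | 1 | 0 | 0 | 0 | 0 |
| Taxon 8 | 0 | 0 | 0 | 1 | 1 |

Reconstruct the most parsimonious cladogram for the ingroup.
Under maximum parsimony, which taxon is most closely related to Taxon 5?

The outgroup has state '0' for every character, so '1' is the derived state throughout.
C1: derived state '1' in Taxon 2, Taxon 7, and Taxon 9 only — synapomorphy for {Taxon 2, Taxon 7, Taxon 9}.
Only Taxon 2 and Taxon 7 show the derived state '1' for C2, supporting them as a clade.
Only Taxon 1 and Taxon 5 show the derived state '1' for C3, supporting them as a clade.
C4: derived state '1' in Taxon 8 only — an autapomorphy, so it tells us nothing about relationships among taxa.
C5: derived state '1' in Taxon 1, Taxon 5, and Taxon 8 only — synapomorphy for {Taxon 1, Taxon 5, Taxon 8}.
Most parsimonious ingroup topology: (((Taxon 7,Taxon 2),Taxon 9),(Taxon 8,(Taxon 1,Taxon 5))).
Taxon 5 and Taxon 1 form a cherry on this tree, so they are sister taxa.

Taxon 1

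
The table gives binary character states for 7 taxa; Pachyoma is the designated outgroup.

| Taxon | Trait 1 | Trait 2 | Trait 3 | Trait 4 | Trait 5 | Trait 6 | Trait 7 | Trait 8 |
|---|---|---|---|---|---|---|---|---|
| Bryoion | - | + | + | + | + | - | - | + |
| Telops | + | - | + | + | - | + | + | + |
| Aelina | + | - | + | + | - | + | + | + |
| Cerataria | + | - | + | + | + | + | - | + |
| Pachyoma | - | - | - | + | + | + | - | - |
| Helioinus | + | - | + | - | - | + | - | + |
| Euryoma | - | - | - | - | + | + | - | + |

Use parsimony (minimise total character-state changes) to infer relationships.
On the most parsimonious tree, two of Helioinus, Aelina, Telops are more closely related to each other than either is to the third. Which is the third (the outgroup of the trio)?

Helioinus

Character polarity is set by the outgroup: the derived state is whichever differs from the outgroup's state, so for Trait 4, Trait 5, Trait 6 the derived state is '-', and for the remaining characters it is '+'.
Trait 1 (derived state '+') is shared by Aelina, Cerataria, Helioinus, and Telops — a synapomorphy uniting that clade.
Trait 2 (derived state '+') is unique to Bryoion (autapomorphy; uninformative for grouping).
Trait 3 (derived state '+') is shared by Aelina, Bryoion, Cerataria, Helioinus, and Telops — a synapomorphy uniting that clade.
Trait 4 groups Euryoma and Helioinus, which is incompatible with the clades supported by the remaining characters; treating it as convergent (homoplasy) costs fewer steps than any alternative tree.
Only Aelina, Helioinus, and Telops show the derived state '-' for Trait 5, supporting them as a clade.
Trait 6 (derived state '-') is unique to Bryoion (autapomorphy; uninformative for grouping).
Only Aelina and Telops show the derived state '+' for Trait 7, supporting them as a clade.
All ingroup taxa share the derived state '+' for Trait 8; it defines the ingroup but does not resolve relationships within it.
Most parsimonious ingroup topology: (((((Aelina,Telops),Helioinus),Cerataria),Bryoion),Euryoma).
Aelina and Telops share a more recent common ancestor with each other than either does with Helioinus, so Helioinus is the least closely related of the three.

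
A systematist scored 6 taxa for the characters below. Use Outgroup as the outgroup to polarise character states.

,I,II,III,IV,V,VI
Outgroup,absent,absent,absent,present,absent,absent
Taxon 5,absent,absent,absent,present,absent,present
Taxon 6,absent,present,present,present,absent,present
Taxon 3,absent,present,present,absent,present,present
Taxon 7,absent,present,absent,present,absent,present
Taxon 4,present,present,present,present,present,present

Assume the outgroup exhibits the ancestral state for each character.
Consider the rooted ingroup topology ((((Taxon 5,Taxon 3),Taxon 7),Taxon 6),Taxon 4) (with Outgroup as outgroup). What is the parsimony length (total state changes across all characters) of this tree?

10

Map each character onto ((((Taxon 5,Taxon 3),Taxon 7),Taxon 6),Taxon 4) (rooted by Outgroup) and count the minimum state changes it requires (Fitch parsimony):
I: 1; II: 2; III: 3; IV: 1; V: 2; VI: 1.
Total tree length = 10.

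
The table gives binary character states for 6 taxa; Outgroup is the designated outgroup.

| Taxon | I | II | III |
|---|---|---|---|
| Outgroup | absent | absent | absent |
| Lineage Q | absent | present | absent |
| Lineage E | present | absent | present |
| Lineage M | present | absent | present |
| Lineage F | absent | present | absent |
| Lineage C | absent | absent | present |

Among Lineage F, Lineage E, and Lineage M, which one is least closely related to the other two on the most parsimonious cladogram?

Lineage F

The outgroup has state 'absent' for every character, so 'present' is the derived state throughout.
I: derived state 'present' in Lineage E and Lineage M only — synapomorphy for {Lineage E, Lineage M}.
II: derived state 'present' in Lineage F and Lineage Q only — synapomorphy for {Lineage F, Lineage Q}.
III: derived state 'present' in Lineage C, Lineage E, and Lineage M only — synapomorphy for {Lineage C, Lineage E, Lineage M}.
Most parsimonious ingroup topology: ((Lineage Q,Lineage F),((Lineage E,Lineage M),Lineage C)).
Lineage M and Lineage E share a more recent common ancestor with each other than either does with Lineage F, so Lineage F is the least closely related of the three.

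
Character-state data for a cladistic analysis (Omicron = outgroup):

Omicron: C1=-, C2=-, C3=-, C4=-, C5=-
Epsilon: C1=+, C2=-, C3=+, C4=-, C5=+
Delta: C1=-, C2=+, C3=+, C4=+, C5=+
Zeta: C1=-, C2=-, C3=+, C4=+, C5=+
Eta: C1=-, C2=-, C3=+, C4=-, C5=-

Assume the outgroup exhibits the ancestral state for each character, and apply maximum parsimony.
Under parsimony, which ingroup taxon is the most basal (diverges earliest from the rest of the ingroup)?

The outgroup has state '-' for every character, so '+' is the derived state throughout.
C1 (derived state '+') is unique to Epsilon (autapomorphy; uninformative for grouping).
C2 (derived state '+') is unique to Delta (autapomorphy; uninformative for grouping).
C3 (derived state '+') is shared by all ingroup taxa — unites the whole ingroup.
Only Delta and Zeta show the derived state '+' for C4, supporting them as a clade.
C5 (derived state '+') is shared by Delta, Epsilon, and Zeta — a synapomorphy uniting that clade.
Most parsimonious ingroup topology: ((Epsilon,(Delta,Zeta)),Eta).
Eta is sister to the clade containing all other ingroup taxa, so it is the earliest-diverging (most basal) ingroup lineage.

Eta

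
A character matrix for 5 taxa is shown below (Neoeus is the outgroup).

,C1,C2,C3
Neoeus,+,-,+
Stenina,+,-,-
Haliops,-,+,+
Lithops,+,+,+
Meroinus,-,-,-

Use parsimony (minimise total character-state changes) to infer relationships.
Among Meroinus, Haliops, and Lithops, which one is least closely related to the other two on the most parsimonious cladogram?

Meroinus

Character polarity is set by the outgroup: the derived state is whichever differs from the outgroup's state, so for C1, C3 the derived state is '-', and for the remaining characters it is '+'.
C1 groups Haliops and Meroinus, which is incompatible with the clades supported by the remaining characters; treating it as convergent (homoplasy) costs fewer steps than any alternative tree.
C2: derived state '+' in Haliops and Lithops only — synapomorphy for {Haliops, Lithops}.
C3: derived state '-' in Meroinus and Stenina only — synapomorphy for {Meroinus, Stenina}.
Most parsimonious ingroup topology: ((Stenina,Meroinus),(Haliops,Lithops)).
Lithops and Haliops share a more recent common ancestor with each other than either does with Meroinus, so Meroinus is the least closely related of the three.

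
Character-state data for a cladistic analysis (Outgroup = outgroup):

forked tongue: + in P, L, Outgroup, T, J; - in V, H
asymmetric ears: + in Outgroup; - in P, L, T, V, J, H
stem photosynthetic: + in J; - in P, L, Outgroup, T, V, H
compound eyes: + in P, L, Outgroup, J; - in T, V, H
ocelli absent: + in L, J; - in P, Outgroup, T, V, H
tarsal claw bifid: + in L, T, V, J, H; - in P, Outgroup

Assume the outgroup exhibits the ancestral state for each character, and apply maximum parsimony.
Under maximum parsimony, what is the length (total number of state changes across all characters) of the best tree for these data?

Character polarity is set by the outgroup: the derived state is whichever differs from the outgroup's state, so for forked tongue, asymmetric ears, compound eyes the derived state is '-', and for the remaining characters it is '+'.
forked tongue (derived state '-') is shared by H and V — a synapomorphy uniting that clade.
All ingroup taxa share the derived state '-' for asymmetric ears; it defines the ingroup but does not resolve relationships within it.
stem photosynthetic (derived state '+') is unique to J (autapomorphy; uninformative for grouping).
Only H, T, and V show the derived state '-' for compound eyes, supporting them as a clade.
Only J and L show the derived state '+' for ocelli absent, supporting them as a clade.
tarsal claw bifid (derived state '+') is shared by H, J, L, T, and V — a synapomorphy uniting that clade.
Most parsimonious ingroup topology: (((J,L),((V,H),T)),P).
Changes per character on this tree: forked tongue: 1; asymmetric ears: 1; stem photosynthetic: 1; compound eyes: 1; ocelli absent: 1; tarsal claw bifid: 1.
Total = 6.

6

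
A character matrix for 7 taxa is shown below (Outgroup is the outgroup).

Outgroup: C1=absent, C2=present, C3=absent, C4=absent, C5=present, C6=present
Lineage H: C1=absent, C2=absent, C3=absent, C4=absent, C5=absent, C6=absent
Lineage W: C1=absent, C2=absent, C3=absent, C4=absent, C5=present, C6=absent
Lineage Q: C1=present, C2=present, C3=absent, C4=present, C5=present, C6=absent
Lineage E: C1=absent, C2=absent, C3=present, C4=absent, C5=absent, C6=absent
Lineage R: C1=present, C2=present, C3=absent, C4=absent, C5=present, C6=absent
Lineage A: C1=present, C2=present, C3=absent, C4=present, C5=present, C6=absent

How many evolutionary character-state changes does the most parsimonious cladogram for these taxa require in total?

Character polarity is set by the outgroup: the derived state is whichever differs from the outgroup's state, so for C2, C5, C6 the derived state is 'absent', and for the remaining characters it is 'present'.
C1 (derived state 'present') is shared by Lineage A, Lineage Q, and Lineage R — a synapomorphy uniting that clade.
Only Lineage E, Lineage H, and Lineage W show the derived state 'absent' for C2, supporting them as a clade.
C3: derived state 'present' in Lineage E only — an autapomorphy, so it tells us nothing about relationships among taxa.
C4 (derived state 'present') is shared by Lineage A and Lineage Q — a synapomorphy uniting that clade.
C5 (derived state 'absent') is shared by Lineage E and Lineage H — a synapomorphy uniting that clade.
C6 (derived state 'absent') is shared by all ingroup taxa — unites the whole ingroup.
Most parsimonious ingroup topology: (((Lineage H,Lineage E),Lineage W),((Lineage Q,Lineage A),Lineage R)).
Changes per character on this tree: C1: 1; C2: 1; C3: 1; C4: 1; C5: 1; C6: 1.
Total = 6.

6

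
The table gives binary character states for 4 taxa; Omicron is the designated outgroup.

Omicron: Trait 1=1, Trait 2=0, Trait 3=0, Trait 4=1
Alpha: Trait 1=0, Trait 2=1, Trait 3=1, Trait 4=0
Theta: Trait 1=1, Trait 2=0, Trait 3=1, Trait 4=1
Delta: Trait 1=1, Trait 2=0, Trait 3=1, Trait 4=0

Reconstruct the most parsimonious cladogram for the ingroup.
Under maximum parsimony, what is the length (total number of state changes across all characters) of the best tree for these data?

Character polarity is set by the outgroup: the derived state is whichever differs from the outgroup's state, so for Trait 1, Trait 4 the derived state is '0', and for the remaining characters it is '1'.
Trait 1: derived state '0' in Alpha only — an autapomorphy, so it tells us nothing about relationships among taxa.
Trait 2: derived state '1' in Alpha only — an autapomorphy, so it tells us nothing about relationships among taxa.
All ingroup taxa share the derived state '1' for Trait 3; it defines the ingroup but does not resolve relationships within it.
Only Alpha and Delta show the derived state '0' for Trait 4, supporting them as a clade.
Most parsimonious ingroup topology: ((Alpha,Delta),Theta).
Changes per character on this tree: Trait 1: 1; Trait 2: 1; Trait 3: 1; Trait 4: 1.
Total = 4.

4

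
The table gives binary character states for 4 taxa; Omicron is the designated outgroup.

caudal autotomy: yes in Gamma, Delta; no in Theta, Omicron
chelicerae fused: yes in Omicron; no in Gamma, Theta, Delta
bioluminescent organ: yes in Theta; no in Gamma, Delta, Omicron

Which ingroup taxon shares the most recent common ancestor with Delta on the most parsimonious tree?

Gamma

Character polarity is set by the outgroup: the derived state is whichever differs from the outgroup's state, so for chelicerae fused the derived state is 'no', and for the remaining characters it is 'yes'.
Only Delta and Gamma show the derived state 'yes' for caudal autotomy, supporting them as a clade.
All ingroup taxa share the derived state 'no' for chelicerae fused; it defines the ingroup but does not resolve relationships within it.
bioluminescent organ (derived state 'yes') is unique to Theta (autapomorphy; uninformative for grouping).
Most parsimonious ingroup topology: (Theta,(Gamma,Delta)).
Delta and Gamma form a cherry on this tree, so they are sister taxa.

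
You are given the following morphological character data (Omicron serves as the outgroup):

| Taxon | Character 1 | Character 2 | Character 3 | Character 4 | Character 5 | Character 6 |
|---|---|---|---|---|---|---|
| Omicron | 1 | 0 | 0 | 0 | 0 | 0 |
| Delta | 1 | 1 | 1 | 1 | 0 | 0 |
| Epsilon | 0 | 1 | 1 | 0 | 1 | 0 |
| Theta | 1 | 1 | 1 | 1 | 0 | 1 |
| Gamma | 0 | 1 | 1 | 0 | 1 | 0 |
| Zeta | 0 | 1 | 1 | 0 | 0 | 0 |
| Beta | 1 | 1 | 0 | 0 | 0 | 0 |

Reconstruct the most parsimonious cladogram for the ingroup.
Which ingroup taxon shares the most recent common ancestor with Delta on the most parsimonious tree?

Theta

Character polarity is set by the outgroup: the derived state is whichever differs from the outgroup's state, so for Character 1 the derived state is '0', and for the remaining characters it is '1'.
Only Epsilon, Gamma, and Zeta show the derived state '0' for Character 1, supporting them as a clade.
All ingroup taxa share the derived state '1' for Character 2; it defines the ingroup but does not resolve relationships within it.
Character 3 (derived state '1') is shared by Delta, Epsilon, Gamma, Theta, and Zeta — a synapomorphy uniting that clade.
Only Delta and Theta show the derived state '1' for Character 4, supporting them as a clade.
Only Epsilon and Gamma show the derived state '1' for Character 5, supporting them as a clade.
Character 6: derived state '1' in Theta only — an autapomorphy, so it tells us nothing about relationships among taxa.
Most parsimonious ingroup topology: (((Delta,Theta),((Epsilon,Gamma),Zeta)),Beta).
Delta and Theta form a cherry on this tree, so they are sister taxa.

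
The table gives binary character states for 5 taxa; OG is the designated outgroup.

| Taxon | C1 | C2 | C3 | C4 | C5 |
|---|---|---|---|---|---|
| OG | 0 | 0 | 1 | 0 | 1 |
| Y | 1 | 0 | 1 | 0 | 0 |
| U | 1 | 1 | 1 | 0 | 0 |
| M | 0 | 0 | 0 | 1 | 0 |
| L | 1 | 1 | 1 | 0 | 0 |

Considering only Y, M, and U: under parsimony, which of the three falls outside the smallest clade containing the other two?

Character polarity is set by the outgroup: the derived state is whichever differs from the outgroup's state, so for C3, C5 the derived state is '0', and for the remaining characters it is '1'.
C1 (derived state '1') is shared by L, U, and Y — a synapomorphy uniting that clade.
C2: derived state '1' in L and U only — synapomorphy for {L, U}.
C3: derived state '0' in M only — an autapomorphy, so it tells us nothing about relationships among taxa.
C4: derived state '1' in M only — an autapomorphy, so it tells us nothing about relationships among taxa.
C5 (derived state '0') is shared by all ingroup taxa — unites the whole ingroup.
Most parsimonious ingroup topology: ((Y,(U,L)),M).
U and Y share a more recent common ancestor with each other than either does with M, so M is the least closely related of the three.

M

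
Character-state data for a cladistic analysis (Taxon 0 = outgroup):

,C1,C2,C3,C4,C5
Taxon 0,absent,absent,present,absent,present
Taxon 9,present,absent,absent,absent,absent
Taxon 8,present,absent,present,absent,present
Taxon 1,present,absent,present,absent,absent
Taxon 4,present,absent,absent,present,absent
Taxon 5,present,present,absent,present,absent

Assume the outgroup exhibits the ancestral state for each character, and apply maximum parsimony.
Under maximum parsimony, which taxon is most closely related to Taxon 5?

Taxon 4

Character polarity is set by the outgroup: the derived state is whichever differs from the outgroup's state, so for C3, C5 the derived state is 'absent', and for the remaining characters it is 'present'.
C1 (derived state 'present') is shared by all ingroup taxa — unites the whole ingroup.
C2 (derived state 'present') is unique to Taxon 5 (autapomorphy; uninformative for grouping).
C3 (derived state 'absent') is shared by Taxon 4, Taxon 5, and Taxon 9 — a synapomorphy uniting that clade.
C4: derived state 'present' in Taxon 4 and Taxon 5 only — synapomorphy for {Taxon 4, Taxon 5}.
C5: derived state 'absent' in Taxon 1, Taxon 4, Taxon 5, and Taxon 9 only — synapomorphy for {Taxon 1, Taxon 4, Taxon 5, Taxon 9}.
Most parsimonious ingroup topology: (((Taxon 9,(Taxon 4,Taxon 5)),Taxon 1),Taxon 8).
Taxon 5 and Taxon 4 form a cherry on this tree, so they are sister taxa.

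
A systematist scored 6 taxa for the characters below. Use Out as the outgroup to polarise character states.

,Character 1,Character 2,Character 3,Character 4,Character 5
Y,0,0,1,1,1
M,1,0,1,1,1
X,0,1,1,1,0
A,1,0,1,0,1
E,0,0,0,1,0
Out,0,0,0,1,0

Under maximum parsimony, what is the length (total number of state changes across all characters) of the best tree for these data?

5

Character polarity is set by the outgroup: the derived state is whichever differs from the outgroup's state, so for Character 4 the derived state is '0', and for the remaining characters it is '1'.
Character 1: derived state '1' in A and M only — synapomorphy for {A, M}.
Character 2 (derived state '1') is unique to X (autapomorphy; uninformative for grouping).
Character 3 (derived state '1') is shared by A, M, X, and Y — a synapomorphy uniting that clade.
Character 4 (derived state '0') is unique to A (autapomorphy; uninformative for grouping).
Character 5 (derived state '1') is shared by A, M, and Y — a synapomorphy uniting that clade.
Most parsimonious ingroup topology: (E,((Y,(M,A)),X)).
Changes per character on this tree: Character 1: 1; Character 2: 1; Character 3: 1; Character 4: 1; Character 5: 1.
Total = 5.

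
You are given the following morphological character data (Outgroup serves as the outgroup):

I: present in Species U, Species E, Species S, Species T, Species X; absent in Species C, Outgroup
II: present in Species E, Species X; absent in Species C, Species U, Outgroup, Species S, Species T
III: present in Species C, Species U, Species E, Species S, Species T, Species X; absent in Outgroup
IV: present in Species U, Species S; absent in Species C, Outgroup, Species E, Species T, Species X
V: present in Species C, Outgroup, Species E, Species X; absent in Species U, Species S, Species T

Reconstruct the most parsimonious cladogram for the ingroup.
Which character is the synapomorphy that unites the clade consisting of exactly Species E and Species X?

Character polarity is set by the outgroup: the derived state is whichever differs from the outgroup's state, so for V the derived state is 'absent', and for the remaining characters it is 'present'.
I: derived state 'present' in Species E, Species S, Species T, Species U, and Species X only — synapomorphy for {Species E, Species S, Species T, Species U, Species X}.
II (derived state 'present') is shared by Species E and Species X — a synapomorphy uniting that clade.
III (derived state 'present') is shared by all ingroup taxa — unites the whole ingroup.
IV: derived state 'present' in Species S and Species U only — synapomorphy for {Species S, Species U}.
V (derived state 'absent') is shared by Species S, Species T, and Species U — a synapomorphy uniting that clade.
Most parsimonious ingroup topology: ((((Species S,Species U),Species T),(Species X,Species E)),Species C).
The clade {Species E, Species X} is supported by II: its derived state 'present' occurs in exactly those taxa and in no other taxon (including the outgroup).

II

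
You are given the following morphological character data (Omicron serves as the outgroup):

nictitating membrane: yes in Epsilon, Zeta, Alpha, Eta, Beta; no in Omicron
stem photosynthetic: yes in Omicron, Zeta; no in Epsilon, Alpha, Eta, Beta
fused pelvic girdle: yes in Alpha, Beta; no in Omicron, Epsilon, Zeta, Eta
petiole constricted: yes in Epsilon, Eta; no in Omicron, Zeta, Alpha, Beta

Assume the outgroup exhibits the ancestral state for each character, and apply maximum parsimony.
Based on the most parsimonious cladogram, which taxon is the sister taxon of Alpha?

Beta

Character polarity is set by the outgroup: the derived state is whichever differs from the outgroup's state, so for stem photosynthetic the derived state is 'no', and for the remaining characters it is 'yes'.
nictitating membrane (derived state 'yes') is shared by all ingroup taxa — unites the whole ingroup.
stem photosynthetic (derived state 'no') is shared by Alpha, Beta, Epsilon, and Eta — a synapomorphy uniting that clade.
fused pelvic girdle (derived state 'yes') is shared by Alpha and Beta — a synapomorphy uniting that clade.
Only Epsilon and Eta show the derived state 'yes' for petiole constricted, supporting them as a clade.
Most parsimonious ingroup topology: (((Epsilon,Eta),(Alpha,Beta)),Zeta).
Alpha and Beta form a cherry on this tree, so they are sister taxa.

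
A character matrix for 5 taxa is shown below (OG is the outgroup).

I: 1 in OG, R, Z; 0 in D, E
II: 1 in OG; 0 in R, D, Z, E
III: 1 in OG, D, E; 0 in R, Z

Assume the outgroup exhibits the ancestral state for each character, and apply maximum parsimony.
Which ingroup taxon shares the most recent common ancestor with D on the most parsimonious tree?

The outgroup has state '1' for every character, so '0' is the derived state throughout.
I (derived state '0') is shared by D and E — a synapomorphy uniting that clade.
All ingroup taxa share the derived state '0' for II; it defines the ingroup but does not resolve relationships within it.
Only R and Z show the derived state '0' for III, supporting them as a clade.
Most parsimonious ingroup topology: ((R,Z),(D,E)).
D and E form a cherry on this tree, so they are sister taxa.

E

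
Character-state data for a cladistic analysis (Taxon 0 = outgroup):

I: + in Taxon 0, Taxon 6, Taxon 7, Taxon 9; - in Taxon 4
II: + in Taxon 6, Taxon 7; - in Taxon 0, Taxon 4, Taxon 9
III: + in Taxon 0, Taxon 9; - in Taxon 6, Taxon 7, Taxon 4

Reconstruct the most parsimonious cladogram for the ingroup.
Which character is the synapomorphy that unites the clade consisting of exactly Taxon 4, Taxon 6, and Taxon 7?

Character polarity is set by the outgroup: the derived state is whichever differs from the outgroup's state, so for I, III the derived state is '-', and for the remaining characters it is '+'.
I: derived state '-' in Taxon 4 only — an autapomorphy, so it tells us nothing about relationships among taxa.
Only Taxon 6 and Taxon 7 show the derived state '+' for II, supporting them as a clade.
III (derived state '-') is shared by Taxon 4, Taxon 6, and Taxon 7 — a synapomorphy uniting that clade.
Most parsimonious ingroup topology: (((Taxon 6,Taxon 7),Taxon 4),Taxon 9).
The clade {Taxon 4, Taxon 6, Taxon 7} is supported by III: its derived state '-' occurs in exactly those taxa and in no other taxon (including the outgroup).

III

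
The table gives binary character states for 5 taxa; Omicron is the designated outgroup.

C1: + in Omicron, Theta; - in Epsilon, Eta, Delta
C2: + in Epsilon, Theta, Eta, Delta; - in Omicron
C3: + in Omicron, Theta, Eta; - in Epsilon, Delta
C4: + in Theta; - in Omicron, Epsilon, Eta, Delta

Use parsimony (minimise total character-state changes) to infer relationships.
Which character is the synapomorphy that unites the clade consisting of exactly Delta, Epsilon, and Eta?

Character polarity is set by the outgroup: the derived state is whichever differs from the outgroup's state, so for C1, C3 the derived state is '-', and for the remaining characters it is '+'.
C1 (derived state '-') is shared by Delta, Epsilon, and Eta — a synapomorphy uniting that clade.
C2 (derived state '+') is shared by all ingroup taxa — unites the whole ingroup.
C3: derived state '-' in Delta and Epsilon only — synapomorphy for {Delta, Epsilon}.
C4: derived state '+' in Theta only — an autapomorphy, so it tells us nothing about relationships among taxa.
Most parsimonious ingroup topology: (((Epsilon,Delta),Eta),Theta).
The clade {Delta, Epsilon, Eta} is supported by C1: its derived state '-' occurs in exactly those taxa and in no other taxon (including the outgroup).

C1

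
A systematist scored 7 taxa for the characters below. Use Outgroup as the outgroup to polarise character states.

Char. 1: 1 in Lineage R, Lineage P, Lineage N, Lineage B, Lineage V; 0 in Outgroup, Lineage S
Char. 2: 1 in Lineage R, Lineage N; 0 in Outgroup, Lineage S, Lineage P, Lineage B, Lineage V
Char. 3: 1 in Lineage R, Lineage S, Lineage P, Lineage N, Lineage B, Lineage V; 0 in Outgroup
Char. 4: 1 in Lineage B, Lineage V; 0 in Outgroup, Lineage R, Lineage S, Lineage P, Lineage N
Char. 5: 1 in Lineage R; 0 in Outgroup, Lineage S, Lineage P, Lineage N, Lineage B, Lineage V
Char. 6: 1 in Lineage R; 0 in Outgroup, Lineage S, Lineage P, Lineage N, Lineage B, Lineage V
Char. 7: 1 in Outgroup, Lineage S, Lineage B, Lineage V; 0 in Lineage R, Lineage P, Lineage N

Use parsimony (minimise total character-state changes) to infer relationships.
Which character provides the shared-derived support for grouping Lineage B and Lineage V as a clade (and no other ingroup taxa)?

Character polarity is set by the outgroup: the derived state is whichever differs from the outgroup's state, so for Char. 7 the derived state is '0', and for the remaining characters it is '1'.
Only Lineage B, Lineage N, Lineage P, Lineage R, and Lineage V show the derived state '1' for Char. 1, supporting them as a clade.
Char. 2 (derived state '1') is shared by Lineage N and Lineage R — a synapomorphy uniting that clade.
All ingroup taxa share the derived state '1' for Char. 3; it defines the ingroup but does not resolve relationships within it.
Only Lineage B and Lineage V show the derived state '1' for Char. 4, supporting them as a clade.
Char. 5: derived state '1' in Lineage R only — an autapomorphy, so it tells us nothing about relationships among taxa.
Char. 6: derived state '1' in Lineage R only — an autapomorphy, so it tells us nothing about relationships among taxa.
Char. 7 (derived state '0') is shared by Lineage N, Lineage P, and Lineage R — a synapomorphy uniting that clade.
Most parsimonious ingroup topology: ((((Lineage R,Lineage N),Lineage P),(Lineage B,Lineage V)),Lineage S).
The clade {Lineage B, Lineage V} is supported by Char. 4: its derived state '1' occurs in exactly those taxa and in no other taxon (including the outgroup).

Char. 4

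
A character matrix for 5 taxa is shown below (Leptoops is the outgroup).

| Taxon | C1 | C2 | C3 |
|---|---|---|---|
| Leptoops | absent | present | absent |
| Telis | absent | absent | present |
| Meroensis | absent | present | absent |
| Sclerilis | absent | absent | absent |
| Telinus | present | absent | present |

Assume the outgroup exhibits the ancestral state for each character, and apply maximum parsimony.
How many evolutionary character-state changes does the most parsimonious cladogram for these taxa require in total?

3

Character polarity is set by the outgroup: the derived state is whichever differs from the outgroup's state, so for C2 the derived state is 'absent', and for the remaining characters it is 'present'.
C1: derived state 'present' in Telinus only — an autapomorphy, so it tells us nothing about relationships among taxa.
C2: derived state 'absent' in Sclerilis, Telinus, and Telis only — synapomorphy for {Sclerilis, Telinus, Telis}.
C3: derived state 'present' in Telinus and Telis only — synapomorphy for {Telinus, Telis}.
Most parsimonious ingroup topology: (((Telis,Telinus),Sclerilis),Meroensis).
Changes per character on this tree: C1: 1; C2: 1; C3: 1.
Total = 3.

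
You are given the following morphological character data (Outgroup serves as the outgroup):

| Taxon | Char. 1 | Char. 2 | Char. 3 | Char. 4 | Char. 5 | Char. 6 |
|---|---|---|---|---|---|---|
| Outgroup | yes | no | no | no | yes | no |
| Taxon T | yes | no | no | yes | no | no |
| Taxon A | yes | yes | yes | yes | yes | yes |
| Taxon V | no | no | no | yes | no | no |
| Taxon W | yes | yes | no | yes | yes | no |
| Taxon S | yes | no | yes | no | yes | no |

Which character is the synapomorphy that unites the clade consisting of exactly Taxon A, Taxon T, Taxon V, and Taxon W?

Character polarity is set by the outgroup: the derived state is whichever differs from the outgroup's state, so for Char. 1, Char. 5 the derived state is 'no', and for the remaining characters it is 'yes'.
Char. 1: derived state 'no' in Taxon V only — an autapomorphy, so it tells us nothing about relationships among taxa.
Char. 2: derived state 'yes' in Taxon A and Taxon W only — synapomorphy for {Taxon A, Taxon W}.
Char. 3 groups Taxon A and Taxon S, which is incompatible with the clades supported by the remaining characters; treating it as convergent (homoplasy) costs fewer steps than any alternative tree.
Char. 4: derived state 'yes' in Taxon A, Taxon T, Taxon V, and Taxon W only — synapomorphy for {Taxon A, Taxon T, Taxon V, Taxon W}.
Char. 5: derived state 'no' in Taxon T and Taxon V only — synapomorphy for {Taxon T, Taxon V}.
Char. 6 (derived state 'yes') is unique to Taxon A (autapomorphy; uninformative for grouping).
Most parsimonious ingroup topology: (((Taxon T,Taxon V),(Taxon A,Taxon W)),Taxon S).
The clade {Taxon A, Taxon T, Taxon V, Taxon W} is supported by Char. 4: its derived state 'yes' occurs in exactly those taxa and in no other taxon (including the outgroup).

Char. 4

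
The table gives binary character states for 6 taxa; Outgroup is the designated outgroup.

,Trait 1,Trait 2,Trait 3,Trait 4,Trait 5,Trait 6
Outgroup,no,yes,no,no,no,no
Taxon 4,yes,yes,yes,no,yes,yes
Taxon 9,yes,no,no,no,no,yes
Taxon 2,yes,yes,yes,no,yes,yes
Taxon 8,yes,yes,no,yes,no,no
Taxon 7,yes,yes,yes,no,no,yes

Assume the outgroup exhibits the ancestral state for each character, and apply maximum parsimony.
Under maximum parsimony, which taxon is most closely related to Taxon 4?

Character polarity is set by the outgroup: the derived state is whichever differs from the outgroup's state, so for Trait 2 the derived state is 'no', and for the remaining characters it is 'yes'.
Trait 1 (derived state 'yes') is shared by all ingroup taxa — unites the whole ingroup.
Trait 2: derived state 'no' in Taxon 9 only — an autapomorphy, so it tells us nothing about relationships among taxa.
Trait 3: derived state 'yes' in Taxon 2, Taxon 4, and Taxon 7 only — synapomorphy for {Taxon 2, Taxon 4, Taxon 7}.
Trait 4: derived state 'yes' in Taxon 8 only — an autapomorphy, so it tells us nothing about relationships among taxa.
Trait 5: derived state 'yes' in Taxon 2 and Taxon 4 only — synapomorphy for {Taxon 2, Taxon 4}.
Trait 6: derived state 'yes' in Taxon 2, Taxon 4, Taxon 7, and Taxon 9 only — synapomorphy for {Taxon 2, Taxon 4, Taxon 7, Taxon 9}.
Most parsimonious ingroup topology: ((((Taxon 4,Taxon 2),Taxon 7),Taxon 9),Taxon 8).
Taxon 4 and Taxon 2 form a cherry on this tree, so they are sister taxa.

Taxon 2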